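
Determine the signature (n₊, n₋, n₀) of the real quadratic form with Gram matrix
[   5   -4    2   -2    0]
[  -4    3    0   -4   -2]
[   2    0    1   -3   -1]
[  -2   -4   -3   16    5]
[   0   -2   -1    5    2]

Answer: (3, 2, 0)

Derivation:
step 0: pivot 5 → sign +
step 1: pivot -1/5 → sign −
step 2: pivot 13 → sign +
step 3: pivot 27/13 → sign +
step 4: pivot -1/3 → sign −
signature = (3, 2, 0)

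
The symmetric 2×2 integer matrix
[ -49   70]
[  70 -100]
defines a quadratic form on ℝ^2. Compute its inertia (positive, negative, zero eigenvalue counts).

step 0: pivot -49 → sign −
step 1: row/col 1 already zero → sign 0
signature = (0, 1, 1)

Answer: (0, 1, 1)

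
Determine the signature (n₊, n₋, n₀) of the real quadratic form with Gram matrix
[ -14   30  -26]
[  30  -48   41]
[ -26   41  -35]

step 0: pivot -14 → sign −
step 1: pivot 114/7 → sign +
step 2: pivot -1/114 → sign −
signature = (1, 2, 0)

Answer: (1, 2, 0)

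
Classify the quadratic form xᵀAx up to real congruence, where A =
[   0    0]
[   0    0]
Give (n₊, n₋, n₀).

step 0: row/col 0 already zero → sign 0
step 1: row/col 1 already zero → sign 0
signature = (0, 0, 2)

Answer: (0, 0, 2)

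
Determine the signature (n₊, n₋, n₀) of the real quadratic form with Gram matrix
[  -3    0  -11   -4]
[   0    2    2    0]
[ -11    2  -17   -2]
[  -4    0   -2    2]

Answer: (2, 2, 0)

Derivation:
step 0: pivot -3 → sign −
step 1: pivot 2 → sign +
step 2: pivot 64/3 → sign +
step 3: pivot -3/16 → sign −
signature = (2, 2, 0)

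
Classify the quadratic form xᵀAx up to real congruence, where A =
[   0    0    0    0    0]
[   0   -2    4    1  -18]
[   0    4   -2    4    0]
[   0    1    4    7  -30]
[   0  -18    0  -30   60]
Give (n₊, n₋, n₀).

step 0: pivot -2 → sign −
step 1: pivot 6 → sign +
step 2: pivot 3/2 → sign +
step 3: row/col 3 already zero → sign 0
step 4: row/col 4 already zero → sign 0
signature = (2, 1, 2)

Answer: (2, 1, 2)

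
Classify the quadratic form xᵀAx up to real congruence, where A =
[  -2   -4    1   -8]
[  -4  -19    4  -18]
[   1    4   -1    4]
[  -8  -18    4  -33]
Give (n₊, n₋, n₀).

step 0: pivot -2 → sign −
step 1: pivot -11 → sign −
step 2: pivot -3/22 → sign −
step 3: pivot 1/3 → sign +
signature = (1, 3, 0)

Answer: (1, 3, 0)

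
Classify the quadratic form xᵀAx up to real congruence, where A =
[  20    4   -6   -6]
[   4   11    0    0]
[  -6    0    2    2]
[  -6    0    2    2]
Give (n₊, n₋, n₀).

Answer: (3, 0, 1)

Derivation:
step 0: pivot 20 → sign +
step 1: pivot 51/5 → sign +
step 2: pivot 1/17 → sign +
step 3: row/col 3 already zero → sign 0
signature = (3, 0, 1)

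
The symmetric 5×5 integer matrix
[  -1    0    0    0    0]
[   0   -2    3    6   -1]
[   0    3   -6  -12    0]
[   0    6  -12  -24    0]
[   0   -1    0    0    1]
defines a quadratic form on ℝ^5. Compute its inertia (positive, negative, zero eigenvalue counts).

Answer: (1, 3, 1)

Derivation:
step 0: pivot -1 → sign −
step 1: pivot -2 → sign −
step 2: pivot -3/2 → sign −
step 3: pivot 3 → sign +
step 4: row/col 4 already zero → sign 0
signature = (1, 3, 1)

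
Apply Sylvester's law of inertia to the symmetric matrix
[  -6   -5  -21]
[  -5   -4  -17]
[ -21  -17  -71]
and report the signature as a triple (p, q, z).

step 0: pivot -6 → sign −
step 1: pivot 1/6 → sign +
step 2: pivot 1 → sign +
signature = (2, 1, 0)

Answer: (2, 1, 0)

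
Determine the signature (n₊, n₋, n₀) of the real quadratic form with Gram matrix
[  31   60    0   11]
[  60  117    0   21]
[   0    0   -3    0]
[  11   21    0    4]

step 0: pivot 31 → sign +
step 1: pivot 27/31 → sign +
step 2: pivot -3 → sign −
step 3: row/col 3 already zero → sign 0
signature = (2, 1, 1)

Answer: (2, 1, 1)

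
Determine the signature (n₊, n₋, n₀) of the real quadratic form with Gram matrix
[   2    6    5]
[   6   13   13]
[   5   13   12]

step 0: pivot 2 → sign +
step 1: pivot -5 → sign −
step 2: pivot 3/10 → sign +
signature = (2, 1, 0)

Answer: (2, 1, 0)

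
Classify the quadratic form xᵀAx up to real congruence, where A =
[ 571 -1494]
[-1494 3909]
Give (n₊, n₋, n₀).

Answer: (2, 0, 0)

Derivation:
step 0: pivot 571 → sign +
step 1: pivot 3/571 → sign +
signature = (2, 0, 0)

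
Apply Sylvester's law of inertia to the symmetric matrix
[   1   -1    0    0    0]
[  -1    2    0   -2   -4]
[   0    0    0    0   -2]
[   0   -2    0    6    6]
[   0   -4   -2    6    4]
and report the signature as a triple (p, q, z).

step 0: pivot 1 → sign +
step 1: pivot 1 → sign +
step 2: pivot 2 → sign +
step 3: pivot -14 → sign −
step 4: pivot 2/7 → sign +
signature = (4, 1, 0)

Answer: (4, 1, 0)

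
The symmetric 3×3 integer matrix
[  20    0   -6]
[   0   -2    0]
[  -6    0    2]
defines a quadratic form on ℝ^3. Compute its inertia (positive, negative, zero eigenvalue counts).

Answer: (2, 1, 0)

Derivation:
step 0: pivot 20 → sign +
step 1: pivot -2 → sign −
step 2: pivot 1/5 → sign +
signature = (2, 1, 0)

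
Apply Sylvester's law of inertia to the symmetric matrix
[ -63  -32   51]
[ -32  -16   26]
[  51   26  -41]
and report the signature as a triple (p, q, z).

Answer: (2, 1, 0)

Derivation:
step 0: pivot -63 → sign −
step 1: pivot 16/63 → sign +
step 2: pivot 1/4 → sign +
signature = (2, 1, 0)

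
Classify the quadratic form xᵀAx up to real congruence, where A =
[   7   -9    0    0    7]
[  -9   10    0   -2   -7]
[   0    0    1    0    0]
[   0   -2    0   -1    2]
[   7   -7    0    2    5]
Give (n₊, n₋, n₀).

step 0: pivot 7 → sign +
step 1: pivot -11/7 → sign −
step 2: pivot 1 → sign +
step 3: pivot 17/11 → sign +
step 4: pivot 6/17 → sign +
signature = (4, 1, 0)

Answer: (4, 1, 0)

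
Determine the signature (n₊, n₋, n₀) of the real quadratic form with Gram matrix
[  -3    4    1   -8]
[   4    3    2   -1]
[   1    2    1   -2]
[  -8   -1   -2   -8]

step 0: pivot -3 → sign −
step 1: pivot 25/3 → sign +
step 2: pivot -3 → sign −
step 3: row/col 3 already zero → sign 0
signature = (1, 2, 1)

Answer: (1, 2, 1)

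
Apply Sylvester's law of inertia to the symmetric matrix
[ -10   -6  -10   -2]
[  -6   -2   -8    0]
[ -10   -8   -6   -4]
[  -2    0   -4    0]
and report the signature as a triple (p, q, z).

Answer: (2, 2, 0)

Derivation:
step 0: pivot -10 → sign −
step 1: pivot 8/5 → sign +
step 2: pivot 3/2 → sign +
step 3: pivot -2/3 → sign −
signature = (2, 2, 0)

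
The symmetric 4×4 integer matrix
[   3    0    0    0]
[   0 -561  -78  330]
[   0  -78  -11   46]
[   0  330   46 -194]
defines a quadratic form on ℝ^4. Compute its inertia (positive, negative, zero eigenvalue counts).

Answer: (2, 2, 0)

Derivation:
step 0: pivot 3 → sign +
step 1: pivot -561 → sign −
step 2: pivot -29/187 → sign −
step 3: pivot 6/29 → sign +
signature = (2, 2, 0)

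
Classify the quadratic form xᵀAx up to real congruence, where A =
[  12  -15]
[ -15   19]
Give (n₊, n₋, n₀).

Answer: (2, 0, 0)

Derivation:
step 0: pivot 12 → sign +
step 1: pivot 1/4 → sign +
signature = (2, 0, 0)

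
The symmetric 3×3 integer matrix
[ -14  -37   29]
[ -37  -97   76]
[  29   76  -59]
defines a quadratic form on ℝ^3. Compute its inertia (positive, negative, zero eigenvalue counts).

step 0: pivot -14 → sign −
step 1: pivot 11/14 → sign +
step 2: pivot 6/11 → sign +
signature = (2, 1, 0)

Answer: (2, 1, 0)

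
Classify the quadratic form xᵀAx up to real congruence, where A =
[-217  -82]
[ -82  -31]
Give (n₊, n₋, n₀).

Answer: (0, 2, 0)

Derivation:
step 0: pivot -217 → sign −
step 1: pivot -3/217 → sign −
signature = (0, 2, 0)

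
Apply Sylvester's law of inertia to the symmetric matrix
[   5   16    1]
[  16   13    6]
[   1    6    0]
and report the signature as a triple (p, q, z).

step 0: pivot 5 → sign +
step 1: pivot -191/5 → sign −
step 2: pivot 1/191 → sign +
signature = (2, 1, 0)

Answer: (2, 1, 0)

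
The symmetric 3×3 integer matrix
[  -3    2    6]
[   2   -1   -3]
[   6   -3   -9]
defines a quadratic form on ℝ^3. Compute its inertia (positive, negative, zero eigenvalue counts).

step 0: pivot -3 → sign −
step 1: pivot 1/3 → sign +
step 2: row/col 2 already zero → sign 0
signature = (1, 1, 1)

Answer: (1, 1, 1)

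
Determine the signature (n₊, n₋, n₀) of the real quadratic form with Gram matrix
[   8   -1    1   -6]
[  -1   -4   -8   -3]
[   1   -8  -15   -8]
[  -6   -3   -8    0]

step 0: pivot 8 → sign +
step 1: pivot -33/8 → sign −
step 2: pivot -1/11 → sign −
step 3: pivot -1 → sign −
signature = (1, 3, 0)

Answer: (1, 3, 0)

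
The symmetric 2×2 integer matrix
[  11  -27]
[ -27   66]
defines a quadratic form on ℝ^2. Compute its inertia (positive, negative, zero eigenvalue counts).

Answer: (1, 1, 0)

Derivation:
step 0: pivot 11 → sign +
step 1: pivot -3/11 → sign −
signature = (1, 1, 0)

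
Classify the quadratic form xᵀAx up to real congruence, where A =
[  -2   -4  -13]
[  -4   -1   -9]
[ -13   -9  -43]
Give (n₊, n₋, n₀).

step 0: pivot -2 → sign −
step 1: pivot 7 → sign +
step 2: pivot 3/14 → sign +
signature = (2, 1, 0)

Answer: (2, 1, 0)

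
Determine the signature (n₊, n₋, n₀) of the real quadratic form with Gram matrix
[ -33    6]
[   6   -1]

Answer: (1, 1, 0)

Derivation:
step 0: pivot -33 → sign −
step 1: pivot 1/11 → sign +
signature = (1, 1, 0)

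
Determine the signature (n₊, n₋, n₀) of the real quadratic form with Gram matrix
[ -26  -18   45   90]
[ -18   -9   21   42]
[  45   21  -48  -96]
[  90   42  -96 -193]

step 0: pivot -26 → sign −
step 1: pivot 45/13 → sign +
step 2: pivot 1/10 → sign +
step 3: pivot -1 → sign −
signature = (2, 2, 0)

Answer: (2, 2, 0)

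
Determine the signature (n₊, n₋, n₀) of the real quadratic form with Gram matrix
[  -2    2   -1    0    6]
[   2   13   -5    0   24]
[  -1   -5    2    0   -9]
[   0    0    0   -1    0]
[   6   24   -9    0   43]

Answer: (3, 2, 0)

Derivation:
step 0: pivot -2 → sign −
step 1: pivot 15 → sign +
step 2: pivot 1/10 → sign +
step 3: pivot -1 → sign −
step 4: pivot 1 → sign +
signature = (3, 2, 0)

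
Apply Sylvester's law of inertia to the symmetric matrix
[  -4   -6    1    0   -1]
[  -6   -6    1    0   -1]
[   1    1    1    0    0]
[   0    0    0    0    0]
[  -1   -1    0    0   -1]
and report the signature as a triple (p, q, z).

step 0: pivot -4 → sign −
step 1: pivot 3 → sign +
step 2: pivot 7/6 → sign +
step 3: pivot -6/7 → sign −
step 4: row/col 4 already zero → sign 0
signature = (2, 2, 1)

Answer: (2, 2, 1)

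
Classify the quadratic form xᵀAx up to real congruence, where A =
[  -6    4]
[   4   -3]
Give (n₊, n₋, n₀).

Answer: (0, 2, 0)

Derivation:
step 0: pivot -6 → sign −
step 1: pivot -1/3 → sign −
signature = (0, 2, 0)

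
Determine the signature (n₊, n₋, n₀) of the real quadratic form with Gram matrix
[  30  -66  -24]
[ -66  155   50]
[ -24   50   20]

Answer: (2, 0, 1)

Derivation:
step 0: pivot 30 → sign +
step 1: pivot 49/5 → sign +
step 2: row/col 2 already zero → sign 0
signature = (2, 0, 1)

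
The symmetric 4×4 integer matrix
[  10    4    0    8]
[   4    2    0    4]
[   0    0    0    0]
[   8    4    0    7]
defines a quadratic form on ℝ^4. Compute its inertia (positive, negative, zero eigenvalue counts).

Answer: (2, 1, 1)

Derivation:
step 0: pivot 10 → sign +
step 1: pivot 2/5 → sign +
step 2: pivot -1 → sign −
step 3: row/col 3 already zero → sign 0
signature = (2, 1, 1)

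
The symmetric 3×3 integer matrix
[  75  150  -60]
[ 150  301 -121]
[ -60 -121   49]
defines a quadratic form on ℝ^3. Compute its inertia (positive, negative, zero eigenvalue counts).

step 0: pivot 75 → sign +
step 1: pivot 1 → sign +
step 2: row/col 2 already zero → sign 0
signature = (2, 0, 1)

Answer: (2, 0, 1)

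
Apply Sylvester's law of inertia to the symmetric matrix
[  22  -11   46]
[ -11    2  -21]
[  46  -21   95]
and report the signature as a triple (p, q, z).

Answer: (1, 2, 0)

Derivation:
step 0: pivot 22 → sign +
step 1: pivot -7/2 → sign −
step 2: pivot -3/77 → sign −
signature = (1, 2, 0)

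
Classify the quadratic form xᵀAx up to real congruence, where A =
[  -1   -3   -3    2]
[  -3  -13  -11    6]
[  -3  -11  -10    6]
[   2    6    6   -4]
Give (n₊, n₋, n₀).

Answer: (0, 2, 2)

Derivation:
step 0: pivot -1 → sign −
step 1: pivot -4 → sign −
step 2: row/col 2 already zero → sign 0
step 3: row/col 3 already zero → sign 0
signature = (0, 2, 2)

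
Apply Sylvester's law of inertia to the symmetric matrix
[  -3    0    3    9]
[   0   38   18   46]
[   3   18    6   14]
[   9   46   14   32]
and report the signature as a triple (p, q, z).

Answer: (3, 1, 0)

Derivation:
step 0: pivot -3 → sign −
step 1: pivot 38 → sign +
step 2: pivot 9/19 → sign +
step 3: pivot 2/9 → sign +
signature = (3, 1, 0)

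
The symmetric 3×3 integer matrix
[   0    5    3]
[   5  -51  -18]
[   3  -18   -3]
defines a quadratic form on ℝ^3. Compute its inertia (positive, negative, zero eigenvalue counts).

step 0: pivot -51 → sign −
step 1: pivot 25/51 → sign +
step 2: pivot 6/25 → sign +
signature = (2, 1, 0)

Answer: (2, 1, 0)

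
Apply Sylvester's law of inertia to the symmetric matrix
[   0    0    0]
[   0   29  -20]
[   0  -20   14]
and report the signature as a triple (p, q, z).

Answer: (2, 0, 1)

Derivation:
step 0: pivot 29 → sign +
step 1: pivot 6/29 → sign +
step 2: row/col 2 already zero → sign 0
signature = (2, 0, 1)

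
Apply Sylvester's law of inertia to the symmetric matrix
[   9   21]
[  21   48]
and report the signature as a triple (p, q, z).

Answer: (1, 1, 0)

Derivation:
step 0: pivot 9 → sign +
step 1: pivot -1 → sign −
signature = (1, 1, 0)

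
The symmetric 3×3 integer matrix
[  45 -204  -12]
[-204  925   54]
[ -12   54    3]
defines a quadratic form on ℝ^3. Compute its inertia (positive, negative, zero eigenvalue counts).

step 0: pivot 45 → sign +
step 1: pivot 1/5 → sign +
step 2: pivot -1 → sign −
signature = (2, 1, 0)

Answer: (2, 1, 0)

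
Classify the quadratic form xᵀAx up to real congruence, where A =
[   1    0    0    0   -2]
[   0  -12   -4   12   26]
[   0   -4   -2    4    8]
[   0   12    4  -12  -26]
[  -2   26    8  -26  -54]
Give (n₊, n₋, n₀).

Answer: (1, 3, 1)

Derivation:
step 0: pivot 1 → sign +
step 1: pivot -12 → sign −
step 2: pivot -2/3 → sign −
step 3: pivot -1 → sign −
step 4: row/col 4 already zero → sign 0
signature = (1, 3, 1)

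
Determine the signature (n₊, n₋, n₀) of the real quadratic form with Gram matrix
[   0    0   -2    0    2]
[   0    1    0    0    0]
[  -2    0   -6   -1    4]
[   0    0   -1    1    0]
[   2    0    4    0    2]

Answer: (4, 1, 0)

Derivation:
step 0: pivot 1 → sign +
step 1: pivot -6 → sign −
step 2: pivot 2/3 → sign +
step 3: pivot 1 → sign +
step 4: pivot 3 → sign +
signature = (4, 1, 0)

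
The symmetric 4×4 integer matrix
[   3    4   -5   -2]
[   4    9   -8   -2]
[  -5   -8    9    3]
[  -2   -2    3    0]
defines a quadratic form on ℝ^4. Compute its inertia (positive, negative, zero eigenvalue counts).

Answer: (3, 1, 0)

Derivation:
step 0: pivot 3 → sign +
step 1: pivot 11/3 → sign +
step 2: pivot 2/11 → sign +
step 3: pivot -3/2 → sign −
signature = (3, 1, 0)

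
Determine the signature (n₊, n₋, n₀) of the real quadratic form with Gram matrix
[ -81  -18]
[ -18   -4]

step 0: pivot -81 → sign −
step 1: row/col 1 already zero → sign 0
signature = (0, 1, 1)

Answer: (0, 1, 1)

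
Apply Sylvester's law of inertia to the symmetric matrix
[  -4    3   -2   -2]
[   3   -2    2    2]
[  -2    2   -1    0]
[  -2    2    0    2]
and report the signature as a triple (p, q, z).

Answer: (2, 2, 0)

Derivation:
step 0: pivot -4 → sign −
step 1: pivot 1/4 → sign +
step 2: pivot -1 → sign −
step 3: pivot 2 → sign +
signature = (2, 2, 0)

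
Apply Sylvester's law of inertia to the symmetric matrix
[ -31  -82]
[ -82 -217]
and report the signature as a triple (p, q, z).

Answer: (0, 2, 0)

Derivation:
step 0: pivot -31 → sign −
step 1: pivot -3/31 → sign −
signature = (0, 2, 0)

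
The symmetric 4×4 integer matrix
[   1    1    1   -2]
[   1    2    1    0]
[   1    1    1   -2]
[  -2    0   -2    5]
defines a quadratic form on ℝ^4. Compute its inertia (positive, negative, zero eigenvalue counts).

step 0: pivot 1 → sign +
step 1: pivot 1 → sign +
step 2: pivot -3 → sign −
step 3: row/col 3 already zero → sign 0
signature = (2, 1, 1)

Answer: (2, 1, 1)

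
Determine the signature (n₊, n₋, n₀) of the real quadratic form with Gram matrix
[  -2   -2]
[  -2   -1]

step 0: pivot -2 → sign −
step 1: pivot 1 → sign +
signature = (1, 1, 0)

Answer: (1, 1, 0)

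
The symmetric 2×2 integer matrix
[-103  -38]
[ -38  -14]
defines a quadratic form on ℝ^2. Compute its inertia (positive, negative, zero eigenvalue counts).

step 0: pivot -103 → sign −
step 1: pivot 2/103 → sign +
signature = (1, 1, 0)

Answer: (1, 1, 0)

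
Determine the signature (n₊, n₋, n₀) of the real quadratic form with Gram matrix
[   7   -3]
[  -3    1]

Answer: (1, 1, 0)

Derivation:
step 0: pivot 7 → sign +
step 1: pivot -2/7 → sign −
signature = (1, 1, 0)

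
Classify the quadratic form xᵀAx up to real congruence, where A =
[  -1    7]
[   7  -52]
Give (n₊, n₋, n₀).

step 0: pivot -1 → sign −
step 1: pivot -3 → sign −
signature = (0, 2, 0)

Answer: (0, 2, 0)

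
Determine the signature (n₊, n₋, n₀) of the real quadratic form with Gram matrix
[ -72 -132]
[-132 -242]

step 0: pivot -72 → sign −
step 1: row/col 1 already zero → sign 0
signature = (0, 1, 1)

Answer: (0, 1, 1)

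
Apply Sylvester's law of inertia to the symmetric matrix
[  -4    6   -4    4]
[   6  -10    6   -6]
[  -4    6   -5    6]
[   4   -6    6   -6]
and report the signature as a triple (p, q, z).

Answer: (1, 3, 0)

Derivation:
step 0: pivot -4 → sign −
step 1: pivot -1 → sign −
step 2: pivot -1 → sign −
step 3: pivot 2 → sign +
signature = (1, 3, 0)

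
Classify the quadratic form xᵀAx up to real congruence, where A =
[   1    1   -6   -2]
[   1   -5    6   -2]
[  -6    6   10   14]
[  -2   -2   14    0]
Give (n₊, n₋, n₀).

Answer: (1, 3, 0)

Derivation:
step 0: pivot 1 → sign +
step 1: pivot -6 → sign −
step 2: pivot -2 → sign −
step 3: pivot -2 → sign −
signature = (1, 3, 0)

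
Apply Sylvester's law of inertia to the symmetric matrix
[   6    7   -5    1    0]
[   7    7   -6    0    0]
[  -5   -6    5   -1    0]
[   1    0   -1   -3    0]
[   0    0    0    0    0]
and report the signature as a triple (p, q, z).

step 0: pivot 6 → sign +
step 1: pivot -7/6 → sign −
step 2: pivot 6/7 → sign +
step 3: pivot -2 → sign −
step 4: row/col 4 already zero → sign 0
signature = (2, 2, 1)

Answer: (2, 2, 1)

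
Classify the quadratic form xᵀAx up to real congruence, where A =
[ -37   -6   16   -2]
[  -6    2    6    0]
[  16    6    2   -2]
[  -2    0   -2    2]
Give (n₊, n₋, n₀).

Answer: (2, 2, 0)

Derivation:
step 0: pivot -37 → sign −
step 1: pivot 110/37 → sign +
step 2: pivot 276/55 → sign +
step 3: pivot -1/69 → sign −
signature = (2, 2, 0)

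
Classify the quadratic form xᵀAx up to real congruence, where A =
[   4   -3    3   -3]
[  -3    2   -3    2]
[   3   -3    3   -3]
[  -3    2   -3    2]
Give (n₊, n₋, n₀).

step 0: pivot 4 → sign +
step 1: pivot -1/4 → sign −
step 2: pivot 3 → sign +
step 3: row/col 3 already zero → sign 0
signature = (2, 1, 1)

Answer: (2, 1, 1)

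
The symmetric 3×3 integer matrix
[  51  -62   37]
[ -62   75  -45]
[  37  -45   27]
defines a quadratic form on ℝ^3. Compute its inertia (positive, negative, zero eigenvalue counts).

step 0: pivot 51 → sign +
step 1: pivot -19/51 → sign −
step 2: pivot 3/19 → sign +
signature = (2, 1, 0)

Answer: (2, 1, 0)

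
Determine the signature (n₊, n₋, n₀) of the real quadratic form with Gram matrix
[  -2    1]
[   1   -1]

Answer: (0, 2, 0)

Derivation:
step 0: pivot -2 → sign −
step 1: pivot -1/2 → sign −
signature = (0, 2, 0)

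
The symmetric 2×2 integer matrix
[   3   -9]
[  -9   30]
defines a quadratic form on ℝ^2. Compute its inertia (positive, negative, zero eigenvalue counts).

step 0: pivot 3 → sign +
step 1: pivot 3 → sign +
signature = (2, 0, 0)

Answer: (2, 0, 0)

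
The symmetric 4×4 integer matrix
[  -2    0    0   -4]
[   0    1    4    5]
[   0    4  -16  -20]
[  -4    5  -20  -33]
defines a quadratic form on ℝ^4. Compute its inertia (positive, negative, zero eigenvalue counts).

Answer: (1, 2, 1)

Derivation:
step 0: pivot -2 → sign −
step 1: pivot 1 → sign +
step 2: pivot -32 → sign −
step 3: row/col 3 already zero → sign 0
signature = (1, 2, 1)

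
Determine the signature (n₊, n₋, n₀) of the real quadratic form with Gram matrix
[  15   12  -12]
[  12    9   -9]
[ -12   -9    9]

step 0: pivot 15 → sign +
step 1: pivot -3/5 → sign −
step 2: row/col 2 already zero → sign 0
signature = (1, 1, 1)

Answer: (1, 1, 1)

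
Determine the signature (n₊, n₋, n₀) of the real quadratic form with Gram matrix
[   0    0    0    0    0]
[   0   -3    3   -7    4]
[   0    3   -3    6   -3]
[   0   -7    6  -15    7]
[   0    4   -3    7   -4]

step 0: pivot -3 → sign −
step 1: pivot 4/3 → sign +
step 2: pivot -3/4 → sign −
step 3: pivot -2 → sign −
step 4: row/col 4 already zero → sign 0
signature = (1, 3, 1)

Answer: (1, 3, 1)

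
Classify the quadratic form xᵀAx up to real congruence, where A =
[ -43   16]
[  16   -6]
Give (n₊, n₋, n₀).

step 0: pivot -43 → sign −
step 1: pivot -2/43 → sign −
signature = (0, 2, 0)

Answer: (0, 2, 0)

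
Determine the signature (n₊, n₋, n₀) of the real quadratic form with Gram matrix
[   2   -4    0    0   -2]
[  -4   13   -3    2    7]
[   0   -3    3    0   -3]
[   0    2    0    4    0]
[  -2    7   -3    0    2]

Answer: (4, 1, 0)

Derivation:
step 0: pivot 2 → sign +
step 1: pivot 5 → sign +
step 2: pivot 6/5 → sign +
step 3: pivot 2 → sign +
step 4: pivot -3 → sign −
signature = (4, 1, 0)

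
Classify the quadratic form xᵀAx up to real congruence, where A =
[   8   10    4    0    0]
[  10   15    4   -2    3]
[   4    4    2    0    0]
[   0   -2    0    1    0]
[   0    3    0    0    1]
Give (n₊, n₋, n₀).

step 0: pivot 8 → sign +
step 1: pivot 5/2 → sign +
step 2: pivot -2/5 → sign −
step 3: pivot 1 → sign +
step 4: pivot 1 → sign +
signature = (4, 1, 0)

Answer: (4, 1, 0)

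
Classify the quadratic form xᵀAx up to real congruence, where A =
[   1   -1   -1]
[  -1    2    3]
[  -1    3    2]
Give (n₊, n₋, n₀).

step 0: pivot 1 → sign +
step 1: pivot 1 → sign +
step 2: pivot -3 → sign −
signature = (2, 1, 0)

Answer: (2, 1, 0)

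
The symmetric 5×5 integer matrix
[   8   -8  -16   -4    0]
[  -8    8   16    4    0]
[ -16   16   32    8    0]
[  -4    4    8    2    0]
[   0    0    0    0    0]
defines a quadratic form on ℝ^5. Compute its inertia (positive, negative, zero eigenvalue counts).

Answer: (1, 0, 4)

Derivation:
step 0: pivot 8 → sign +
step 1: row/col 1 already zero → sign 0
step 2: row/col 2 already zero → sign 0
step 3: row/col 3 already zero → sign 0
step 4: row/col 4 already zero → sign 0
signature = (1, 0, 4)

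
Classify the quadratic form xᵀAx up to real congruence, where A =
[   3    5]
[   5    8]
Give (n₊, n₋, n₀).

step 0: pivot 3 → sign +
step 1: pivot -1/3 → sign −
signature = (1, 1, 0)

Answer: (1, 1, 0)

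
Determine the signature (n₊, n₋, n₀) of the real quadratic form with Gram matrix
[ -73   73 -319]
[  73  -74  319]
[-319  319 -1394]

step 0: pivot -73 → sign −
step 1: pivot -1 → sign −
step 2: pivot -1/73 → sign −
signature = (0, 3, 0)

Answer: (0, 3, 0)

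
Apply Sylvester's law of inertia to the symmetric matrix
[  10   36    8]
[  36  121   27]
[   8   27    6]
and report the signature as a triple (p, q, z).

step 0: pivot 10 → sign +
step 1: pivot -43/5 → sign −
step 2: pivot -1/43 → sign −
signature = (1, 2, 0)

Answer: (1, 2, 0)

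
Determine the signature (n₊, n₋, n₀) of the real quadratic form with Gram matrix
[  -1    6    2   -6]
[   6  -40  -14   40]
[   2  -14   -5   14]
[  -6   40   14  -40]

step 0: pivot -1 → sign −
step 1: pivot -4 → sign −
step 2: row/col 2 already zero → sign 0
step 3: row/col 3 already zero → sign 0
signature = (0, 2, 2)

Answer: (0, 2, 2)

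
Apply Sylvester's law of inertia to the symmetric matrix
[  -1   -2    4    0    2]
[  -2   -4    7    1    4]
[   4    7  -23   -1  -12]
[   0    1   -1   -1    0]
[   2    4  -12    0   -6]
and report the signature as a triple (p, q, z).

step 0: pivot -1 → sign −
step 1: pivot -7 → sign −
step 2: pivot 1/7 → sign +
step 3: pivot -10 → sign −
step 4: pivot -2/5 → sign −
signature = (1, 4, 0)

Answer: (1, 4, 0)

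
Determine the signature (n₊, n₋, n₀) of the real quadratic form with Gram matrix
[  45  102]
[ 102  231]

Answer: (1, 1, 0)

Derivation:
step 0: pivot 45 → sign +
step 1: pivot -1/5 → sign −
signature = (1, 1, 0)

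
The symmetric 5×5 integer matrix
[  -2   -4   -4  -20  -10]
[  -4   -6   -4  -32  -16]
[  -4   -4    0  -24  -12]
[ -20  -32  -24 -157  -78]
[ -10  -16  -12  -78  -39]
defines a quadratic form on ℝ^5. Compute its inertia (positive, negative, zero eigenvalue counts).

Answer: (2, 2, 1)

Derivation:
step 0: pivot -2 → sign −
step 1: pivot 2 → sign +
step 2: pivot 11 → sign +
step 3: pivot -3/11 → sign −
step 4: row/col 4 already zero → sign 0
signature = (2, 2, 1)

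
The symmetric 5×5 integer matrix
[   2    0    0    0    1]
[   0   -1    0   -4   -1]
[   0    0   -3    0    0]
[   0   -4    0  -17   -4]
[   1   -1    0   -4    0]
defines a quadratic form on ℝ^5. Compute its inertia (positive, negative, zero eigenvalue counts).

Answer: (2, 3, 0)

Derivation:
step 0: pivot 2 → sign +
step 1: pivot -1 → sign −
step 2: pivot -3 → sign −
step 3: pivot -1 → sign −
step 4: pivot 1/2 → sign +
signature = (2, 3, 0)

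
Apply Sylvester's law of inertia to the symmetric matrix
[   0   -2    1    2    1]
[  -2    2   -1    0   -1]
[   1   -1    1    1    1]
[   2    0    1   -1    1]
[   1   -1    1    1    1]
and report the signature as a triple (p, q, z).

Answer: (2, 2, 1)

Derivation:
step 0: pivot 2 → sign +
step 1: pivot -2 → sign −
step 2: pivot 1/2 → sign +
step 3: pivot -1 → sign −
step 4: row/col 4 already zero → sign 0
signature = (2, 2, 1)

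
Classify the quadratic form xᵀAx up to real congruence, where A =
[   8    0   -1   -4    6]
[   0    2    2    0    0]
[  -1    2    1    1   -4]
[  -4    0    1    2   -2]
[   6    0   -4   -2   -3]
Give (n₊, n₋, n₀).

Answer: (4, 1, 0)

Derivation:
step 0: pivot 8 → sign +
step 1: pivot 2 → sign +
step 2: pivot -9/8 → sign −
step 3: pivot 2/9 → sign +
step 4: pivot 1 → sign +
signature = (4, 1, 0)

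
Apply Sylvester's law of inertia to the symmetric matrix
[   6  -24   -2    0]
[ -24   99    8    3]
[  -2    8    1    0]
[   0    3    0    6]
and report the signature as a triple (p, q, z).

Answer: (4, 0, 0)

Derivation:
step 0: pivot 6 → sign +
step 1: pivot 3 → sign +
step 2: pivot 1/3 → sign +
step 3: pivot 3 → sign +
signature = (4, 0, 0)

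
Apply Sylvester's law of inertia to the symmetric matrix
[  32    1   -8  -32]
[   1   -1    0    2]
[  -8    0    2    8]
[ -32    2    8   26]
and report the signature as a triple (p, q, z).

step 0: pivot 32 → sign +
step 1: pivot -33/32 → sign −
step 2: pivot 2/33 → sign +
step 3: pivot -6 → sign −
signature = (2, 2, 0)

Answer: (2, 2, 0)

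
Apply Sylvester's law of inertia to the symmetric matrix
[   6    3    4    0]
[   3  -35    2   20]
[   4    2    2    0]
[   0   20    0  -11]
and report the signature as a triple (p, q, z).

Answer: (1, 3, 0)

Derivation:
step 0: pivot 6 → sign +
step 1: pivot -73/2 → sign −
step 2: pivot -2/3 → sign −
step 3: pivot -3/73 → sign −
signature = (1, 3, 0)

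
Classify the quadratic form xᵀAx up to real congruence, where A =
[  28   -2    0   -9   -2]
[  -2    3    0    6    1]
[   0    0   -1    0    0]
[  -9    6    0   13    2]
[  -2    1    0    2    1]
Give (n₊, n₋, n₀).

step 0: pivot 28 → sign +
step 1: pivot 20/7 → sign +
step 2: pivot -1 → sign −
step 3: pivot 1/16 → sign +
step 4: pivot -2/5 → sign −
signature = (3, 2, 0)

Answer: (3, 2, 0)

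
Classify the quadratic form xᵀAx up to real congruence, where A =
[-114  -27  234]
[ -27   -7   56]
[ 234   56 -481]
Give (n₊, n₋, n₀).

step 0: pivot -114 → sign −
step 1: pivot -23/38 → sign −
step 2: pivot -3/23 → sign −
signature = (0, 3, 0)

Answer: (0, 3, 0)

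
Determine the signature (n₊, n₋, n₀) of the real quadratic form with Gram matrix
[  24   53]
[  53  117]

Answer: (1, 1, 0)

Derivation:
step 0: pivot 24 → sign +
step 1: pivot -1/24 → sign −
signature = (1, 1, 0)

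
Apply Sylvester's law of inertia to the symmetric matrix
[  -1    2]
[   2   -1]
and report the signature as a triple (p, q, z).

step 0: pivot -1 → sign −
step 1: pivot 3 → sign +
signature = (1, 1, 0)

Answer: (1, 1, 0)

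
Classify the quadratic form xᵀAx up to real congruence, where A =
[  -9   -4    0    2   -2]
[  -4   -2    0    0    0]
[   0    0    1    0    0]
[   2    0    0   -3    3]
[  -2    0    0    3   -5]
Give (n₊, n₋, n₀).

step 0: pivot -9 → sign −
step 1: pivot -2/9 → sign −
step 2: pivot 1 → sign +
step 3: pivot 1 → sign +
step 4: pivot -2 → sign −
signature = (2, 3, 0)

Answer: (2, 3, 0)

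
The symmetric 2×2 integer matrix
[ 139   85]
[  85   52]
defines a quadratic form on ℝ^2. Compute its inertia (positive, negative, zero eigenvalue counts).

Answer: (2, 0, 0)

Derivation:
step 0: pivot 139 → sign +
step 1: pivot 3/139 → sign +
signature = (2, 0, 0)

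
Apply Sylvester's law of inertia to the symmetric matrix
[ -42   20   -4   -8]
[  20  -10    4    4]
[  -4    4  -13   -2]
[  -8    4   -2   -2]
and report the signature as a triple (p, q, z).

step 0: pivot -42 → sign −
step 1: pivot -10/21 → sign −
step 2: pivot -17/5 → sign −
step 3: pivot -6/17 → sign −
signature = (0, 4, 0)

Answer: (0, 4, 0)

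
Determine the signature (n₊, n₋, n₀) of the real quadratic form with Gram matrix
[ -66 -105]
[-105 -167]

step 0: pivot -66 → sign −
step 1: pivot 1/22 → sign +
signature = (1, 1, 0)

Answer: (1, 1, 0)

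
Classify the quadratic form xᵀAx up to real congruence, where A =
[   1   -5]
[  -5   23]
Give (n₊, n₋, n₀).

Answer: (1, 1, 0)

Derivation:
step 0: pivot 1 → sign +
step 1: pivot -2 → sign −
signature = (1, 1, 0)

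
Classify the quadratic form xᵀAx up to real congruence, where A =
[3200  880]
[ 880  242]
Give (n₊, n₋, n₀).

step 0: pivot 3200 → sign +
step 1: row/col 1 already zero → sign 0
signature = (1, 0, 1)

Answer: (1, 0, 1)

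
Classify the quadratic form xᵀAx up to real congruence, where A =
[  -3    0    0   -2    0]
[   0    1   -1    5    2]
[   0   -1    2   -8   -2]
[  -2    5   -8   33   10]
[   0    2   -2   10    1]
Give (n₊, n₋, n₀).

step 0: pivot -3 → sign −
step 1: pivot 1 → sign +
step 2: pivot 1 → sign +
step 3: pivot 1/3 → sign +
step 4: pivot -3 → sign −
signature = (3, 2, 0)

Answer: (3, 2, 0)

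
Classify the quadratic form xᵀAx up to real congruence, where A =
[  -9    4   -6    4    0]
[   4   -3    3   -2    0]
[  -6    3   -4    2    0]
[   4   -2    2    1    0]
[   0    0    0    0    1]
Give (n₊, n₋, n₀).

step 0: pivot -9 → sign −
step 1: pivot -11/9 → sign −
step 2: pivot 1/11 → sign +
step 3: pivot -3 → sign −
step 4: pivot 1 → sign +
signature = (2, 3, 0)

Answer: (2, 3, 0)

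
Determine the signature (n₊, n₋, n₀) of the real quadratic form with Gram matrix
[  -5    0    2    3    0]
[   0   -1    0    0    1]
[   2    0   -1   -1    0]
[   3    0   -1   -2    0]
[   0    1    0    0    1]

Answer: (1, 3, 1)

Derivation:
step 0: pivot -5 → sign −
step 1: pivot -1 → sign −
step 2: pivot -1/5 → sign −
step 3: pivot 2 → sign +
step 4: row/col 4 already zero → sign 0
signature = (1, 3, 1)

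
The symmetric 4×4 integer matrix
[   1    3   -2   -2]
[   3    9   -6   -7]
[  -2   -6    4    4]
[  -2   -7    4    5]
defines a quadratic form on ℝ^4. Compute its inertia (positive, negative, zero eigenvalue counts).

step 0: pivot 1 → sign +
step 1: pivot 1 → sign +
step 2: pivot -1 → sign −
step 3: row/col 3 already zero → sign 0
signature = (2, 1, 1)

Answer: (2, 1, 1)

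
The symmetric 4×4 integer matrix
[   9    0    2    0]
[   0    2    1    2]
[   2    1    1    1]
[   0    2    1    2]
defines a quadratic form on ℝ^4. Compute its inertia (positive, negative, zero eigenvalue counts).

step 0: pivot 9 → sign +
step 1: pivot 2 → sign +
step 2: pivot 1/18 → sign +
step 3: row/col 3 already zero → sign 0
signature = (3, 0, 1)

Answer: (3, 0, 1)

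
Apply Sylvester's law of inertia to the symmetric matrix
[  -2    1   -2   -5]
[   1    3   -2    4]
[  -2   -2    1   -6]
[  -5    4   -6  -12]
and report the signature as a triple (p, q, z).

step 0: pivot -2 → sign −
step 1: pivot 7/2 → sign +
step 2: pivot 3/7 → sign +
step 3: pivot -1/3 → sign −
signature = (2, 2, 0)

Answer: (2, 2, 0)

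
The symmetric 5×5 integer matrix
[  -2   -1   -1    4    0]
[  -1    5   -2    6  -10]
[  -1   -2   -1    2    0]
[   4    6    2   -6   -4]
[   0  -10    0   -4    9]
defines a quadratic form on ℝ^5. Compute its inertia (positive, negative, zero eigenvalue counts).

Answer: (2, 3, 0)

Derivation:
step 0: pivot -2 → sign −
step 1: pivot 11/2 → sign +
step 2: pivot -10/11 → sign −
step 3: pivot 2/5 → sign +
step 4: pivot -1 → sign −
signature = (2, 3, 0)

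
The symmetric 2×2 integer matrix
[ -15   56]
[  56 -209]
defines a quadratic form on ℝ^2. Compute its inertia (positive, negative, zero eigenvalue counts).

step 0: pivot -15 → sign −
step 1: pivot 1/15 → sign +
signature = (1, 1, 0)

Answer: (1, 1, 0)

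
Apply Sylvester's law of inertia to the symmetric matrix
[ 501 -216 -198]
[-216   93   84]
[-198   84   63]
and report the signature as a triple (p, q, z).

step 0: pivot 501 → sign +
step 1: pivot -21/167 → sign −
step 2: pivot -3/7 → sign −
signature = (1, 2, 0)

Answer: (1, 2, 0)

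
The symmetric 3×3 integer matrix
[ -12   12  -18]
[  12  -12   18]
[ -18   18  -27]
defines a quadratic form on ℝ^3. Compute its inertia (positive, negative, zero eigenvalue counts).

Answer: (0, 1, 2)

Derivation:
step 0: pivot -12 → sign −
step 1: row/col 1 already zero → sign 0
step 2: row/col 2 already zero → sign 0
signature = (0, 1, 2)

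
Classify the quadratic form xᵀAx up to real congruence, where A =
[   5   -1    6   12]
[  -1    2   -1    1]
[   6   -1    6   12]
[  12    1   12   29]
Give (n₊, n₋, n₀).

Answer: (3, 1, 0)

Derivation:
step 0: pivot 5 → sign +
step 1: pivot 9/5 → sign +
step 2: pivot -11/9 → sign −
step 3: pivot 1/11 → sign +
signature = (3, 1, 0)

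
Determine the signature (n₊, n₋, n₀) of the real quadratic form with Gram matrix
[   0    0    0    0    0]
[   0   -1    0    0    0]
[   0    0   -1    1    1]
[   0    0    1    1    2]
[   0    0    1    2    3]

step 0: pivot -1 → sign −
step 1: pivot -1 → sign −
step 2: pivot 2 → sign +
step 3: pivot -1/2 → sign −
step 4: row/col 4 already zero → sign 0
signature = (1, 3, 1)

Answer: (1, 3, 1)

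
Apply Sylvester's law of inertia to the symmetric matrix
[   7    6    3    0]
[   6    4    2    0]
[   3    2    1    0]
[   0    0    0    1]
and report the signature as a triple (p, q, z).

step 0: pivot 7 → sign +
step 1: pivot -8/7 → sign −
step 2: pivot 1 → sign +
step 3: row/col 3 already zero → sign 0
signature = (2, 1, 1)

Answer: (2, 1, 1)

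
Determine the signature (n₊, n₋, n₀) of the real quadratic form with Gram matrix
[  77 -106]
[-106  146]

Answer: (2, 0, 0)

Derivation:
step 0: pivot 77 → sign +
step 1: pivot 6/77 → sign +
signature = (2, 0, 0)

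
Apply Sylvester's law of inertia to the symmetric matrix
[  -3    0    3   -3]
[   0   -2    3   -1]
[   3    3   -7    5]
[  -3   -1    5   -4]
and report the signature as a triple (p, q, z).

Answer: (1, 3, 0)

Derivation:
step 0: pivot -3 → sign −
step 1: pivot -2 → sign −
step 2: pivot 1/2 → sign +
step 3: pivot -1 → sign −
signature = (1, 3, 0)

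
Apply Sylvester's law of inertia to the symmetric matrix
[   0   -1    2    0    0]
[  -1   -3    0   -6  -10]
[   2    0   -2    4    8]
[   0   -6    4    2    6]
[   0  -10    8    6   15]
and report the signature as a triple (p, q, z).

step 0: pivot -3 → sign −
step 1: pivot 1/3 → sign +
step 2: pivot -14 → sign −
step 3: pivot 46/7 → sign +
step 4: pivot 3/23 → sign +
signature = (3, 2, 0)

Answer: (3, 2, 0)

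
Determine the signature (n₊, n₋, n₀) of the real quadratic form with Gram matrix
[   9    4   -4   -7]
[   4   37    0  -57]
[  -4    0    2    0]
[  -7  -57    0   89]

Answer: (3, 1, 0)

Derivation:
step 0: pivot 9 → sign +
step 1: pivot 317/9 → sign +
step 2: pivot 42/317 → sign +
step 3: pivot -1/21 → sign −
signature = (3, 1, 0)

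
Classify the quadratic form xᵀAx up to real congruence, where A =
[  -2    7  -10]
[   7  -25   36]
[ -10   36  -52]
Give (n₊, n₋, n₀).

Answer: (0, 2, 1)

Derivation:
step 0: pivot -2 → sign −
step 1: pivot -1/2 → sign −
step 2: row/col 2 already zero → sign 0
signature = (0, 2, 1)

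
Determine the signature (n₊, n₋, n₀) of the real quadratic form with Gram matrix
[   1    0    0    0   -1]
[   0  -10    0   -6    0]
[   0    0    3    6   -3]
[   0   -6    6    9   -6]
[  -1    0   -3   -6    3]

Answer: (3, 2, 0)

Derivation:
step 0: pivot 1 → sign +
step 1: pivot -10 → sign −
step 2: pivot 3 → sign +
step 3: pivot 3/5 → sign +
step 4: pivot -1 → sign −
signature = (3, 2, 0)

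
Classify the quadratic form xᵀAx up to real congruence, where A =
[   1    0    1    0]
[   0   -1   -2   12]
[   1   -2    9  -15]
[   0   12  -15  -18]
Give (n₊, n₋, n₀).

step 0: pivot 1 → sign +
step 1: pivot -1 → sign −
step 2: pivot 12 → sign +
step 3: pivot -3/4 → sign −
signature = (2, 2, 0)

Answer: (2, 2, 0)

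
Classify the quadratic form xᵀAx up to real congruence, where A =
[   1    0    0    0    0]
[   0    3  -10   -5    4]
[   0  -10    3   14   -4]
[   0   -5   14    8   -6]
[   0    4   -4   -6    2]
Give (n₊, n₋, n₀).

Answer: (2, 3, 0)

Derivation:
step 0: pivot 1 → sign +
step 1: pivot 3 → sign +
step 2: pivot -91/3 → sign −
step 3: pivot -9/91 → sign −
step 4: pivot -2/9 → sign −
signature = (2, 3, 0)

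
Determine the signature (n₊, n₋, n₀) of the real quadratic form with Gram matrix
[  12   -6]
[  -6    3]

Answer: (1, 0, 1)

Derivation:
step 0: pivot 12 → sign +
step 1: row/col 1 already zero → sign 0
signature = (1, 0, 1)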